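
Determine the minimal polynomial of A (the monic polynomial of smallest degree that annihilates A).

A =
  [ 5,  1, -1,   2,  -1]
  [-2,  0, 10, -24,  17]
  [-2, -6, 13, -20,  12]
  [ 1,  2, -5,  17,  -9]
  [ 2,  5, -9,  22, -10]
x^3 - 15*x^2 + 75*x - 125

The characteristic polynomial is χ_A(x) = (x - 5)^5, so the eigenvalues are known. The minimal polynomial is
  m_A(x) = Π_λ (x − λ)^{k_λ}
where k_λ is the size of the *largest* Jordan block for λ (equivalently, the smallest k with (A − λI)^k v = 0 for every generalised eigenvector v of λ).

  λ = 5: largest Jordan block has size 3, contributing (x − 5)^3

So m_A(x) = (x - 5)^3 = x^3 - 15*x^2 + 75*x - 125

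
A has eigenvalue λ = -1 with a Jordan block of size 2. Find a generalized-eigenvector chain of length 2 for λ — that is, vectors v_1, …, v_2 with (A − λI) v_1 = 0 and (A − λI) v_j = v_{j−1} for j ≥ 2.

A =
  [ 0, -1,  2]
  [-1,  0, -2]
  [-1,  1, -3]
A Jordan chain for λ = -1 of length 2:
v_1 = (1, -1, -1)ᵀ
v_2 = (1, 0, 0)ᵀ

Let N = A − (-1)·I. We want v_2 with N^2 v_2 = 0 but N^1 v_2 ≠ 0; then v_{j-1} := N · v_j for j = 2, …, 2.

Pick v_2 = (1, 0, 0)ᵀ.
Then v_1 = N · v_2 = (1, -1, -1)ᵀ.

Sanity check: (A − (-1)·I) v_1 = (0, 0, 0)ᵀ = 0. ✓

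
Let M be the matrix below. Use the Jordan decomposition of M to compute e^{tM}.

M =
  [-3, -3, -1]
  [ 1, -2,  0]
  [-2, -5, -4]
e^{tM} =
  [-t^2*exp(-3*t)/2 + exp(-3*t), t^2*exp(-3*t) - 3*t*exp(-3*t), t^2*exp(-3*t)/2 - t*exp(-3*t)]
  [t^2*exp(-3*t)/2 + t*exp(-3*t), -t^2*exp(-3*t) + t*exp(-3*t) + exp(-3*t), -t^2*exp(-3*t)/2]
  [-3*t^2*exp(-3*t)/2 - 2*t*exp(-3*t), 3*t^2*exp(-3*t) - 5*t*exp(-3*t), 3*t^2*exp(-3*t)/2 - t*exp(-3*t) + exp(-3*t)]

Strategy: write M = P · J · P⁻¹ where J is a Jordan canonical form, so e^{tM} = P · e^{tJ} · P⁻¹, and e^{tJ} can be computed block-by-block.

M has Jordan form
J =
  [-3,  1,  0]
  [ 0, -3,  1]
  [ 0,  0, -3]
(up to reordering of blocks).

Per-block formulas:
  For a 3×3 Jordan block J_3(-3): exp(t · J_3(-3)) = e^(-3t)·(I + t·N + (t^2/2)·N^2), where N is the 3×3 nilpotent shift.

After assembling e^{tJ} and conjugating by P, we get:

e^{tM} =
  [-t^2*exp(-3*t)/2 + exp(-3*t), t^2*exp(-3*t) - 3*t*exp(-3*t), t^2*exp(-3*t)/2 - t*exp(-3*t)]
  [t^2*exp(-3*t)/2 + t*exp(-3*t), -t^2*exp(-3*t) + t*exp(-3*t) + exp(-3*t), -t^2*exp(-3*t)/2]
  [-3*t^2*exp(-3*t)/2 - 2*t*exp(-3*t), 3*t^2*exp(-3*t) - 5*t*exp(-3*t), 3*t^2*exp(-3*t)/2 - t*exp(-3*t) + exp(-3*t)]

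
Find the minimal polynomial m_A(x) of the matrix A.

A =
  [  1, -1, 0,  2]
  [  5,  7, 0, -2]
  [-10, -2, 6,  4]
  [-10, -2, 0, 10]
x^2 - 12*x + 36

The characteristic polynomial is χ_A(x) = (x - 6)^4, so the eigenvalues are known. The minimal polynomial is
  m_A(x) = Π_λ (x − λ)^{k_λ}
where k_λ is the size of the *largest* Jordan block for λ (equivalently, the smallest k with (A − λI)^k v = 0 for every generalised eigenvector v of λ).

  λ = 6: largest Jordan block has size 2, contributing (x − 6)^2

So m_A(x) = (x - 6)^2 = x^2 - 12*x + 36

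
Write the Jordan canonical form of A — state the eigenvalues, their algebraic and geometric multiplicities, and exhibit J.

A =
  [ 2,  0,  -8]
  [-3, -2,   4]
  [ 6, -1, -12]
J_3(-4)

The characteristic polynomial is
  det(x·I − A) = x^3 + 12*x^2 + 48*x + 64 = (x + 4)^3

Eigenvalues and multiplicities (the geometric multiplicity of λ is n − rank(A − λI), which equals the number of Jordan blocks for λ):
  λ = -4: algebraic multiplicity = 3, geometric multiplicity = 1

Determining the block sizes for each eigenvalue:
  λ = -4: one block (gm = 1), so the single block has size am = 3 → block sizes [3]

Assembling the blocks gives a Jordan form
J =
  [-4,  1,  0]
  [ 0, -4,  1]
  [ 0,  0, -4]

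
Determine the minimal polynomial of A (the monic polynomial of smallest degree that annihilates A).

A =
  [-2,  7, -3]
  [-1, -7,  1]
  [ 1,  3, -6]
x^3 + 15*x^2 + 75*x + 125

The characteristic polynomial is χ_A(x) = (x + 5)^3, so the eigenvalues are known. The minimal polynomial is
  m_A(x) = Π_λ (x − λ)^{k_λ}
where k_λ is the size of the *largest* Jordan block for λ (equivalently, the smallest k with (A − λI)^k v = 0 for every generalised eigenvector v of λ).

  λ = -5: largest Jordan block has size 3, contributing (x + 5)^3

So m_A(x) = (x + 5)^3 = x^3 + 15*x^2 + 75*x + 125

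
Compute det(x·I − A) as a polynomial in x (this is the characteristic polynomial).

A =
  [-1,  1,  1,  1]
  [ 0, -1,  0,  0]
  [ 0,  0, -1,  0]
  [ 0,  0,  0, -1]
x^4 + 4*x^3 + 6*x^2 + 4*x + 1

Expanding det(x·I − A) (e.g. by cofactor expansion or by noting that A is similar to its Jordan form J, which has the same characteristic polynomial as A) gives
  χ_A(x) = x^4 + 4*x^3 + 6*x^2 + 4*x + 1
which factors as (x + 1)^4. The eigenvalues (with algebraic multiplicities) are λ = -1 with multiplicity 4.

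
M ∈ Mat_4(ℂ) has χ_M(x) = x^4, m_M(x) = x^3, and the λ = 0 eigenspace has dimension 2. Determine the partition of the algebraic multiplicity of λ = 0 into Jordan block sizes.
Block sizes for λ = 0: [3, 1]

Step 1 — from the characteristic polynomial, algebraic multiplicity of λ = 0 is 4. From dim ker(M − (0)·I) = 2, there are exactly 2 Jordan blocks for λ = 0.
Step 2 — from the minimal polynomial, the factor (x − 0)^3 tells us the largest block for λ = 0 has size 3.
Step 3 — with total size 4, 2 blocks, and largest block 3, the block sizes (in nonincreasing order) are [3, 1].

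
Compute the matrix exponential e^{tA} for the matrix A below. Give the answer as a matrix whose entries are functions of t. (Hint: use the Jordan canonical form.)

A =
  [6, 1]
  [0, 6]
e^{tA} =
  [exp(6*t), t*exp(6*t)]
  [0, exp(6*t)]

Strategy: write A = P · J · P⁻¹ where J is a Jordan canonical form, so e^{tA} = P · e^{tJ} · P⁻¹, and e^{tJ} can be computed block-by-block.

A has Jordan form
J =
  [6, 1]
  [0, 6]
(up to reordering of blocks).

Per-block formulas:
  For a 2×2 Jordan block J_2(6): exp(t · J_2(6)) = e^(6t)·(I + t·N), where N is the 2×2 nilpotent shift.

After assembling e^{tJ} and conjugating by P, we get:

e^{tA} =
  [exp(6*t), t*exp(6*t)]
  [0, exp(6*t)]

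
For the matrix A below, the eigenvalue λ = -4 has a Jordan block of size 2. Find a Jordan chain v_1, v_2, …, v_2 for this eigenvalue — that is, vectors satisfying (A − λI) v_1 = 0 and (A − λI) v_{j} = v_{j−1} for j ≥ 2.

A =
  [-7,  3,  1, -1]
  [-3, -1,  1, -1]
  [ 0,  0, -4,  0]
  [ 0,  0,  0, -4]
A Jordan chain for λ = -4 of length 2:
v_1 = (-3, -3, 0, 0)ᵀ
v_2 = (1, 0, 0, 0)ᵀ

Let N = A − (-4)·I. We want v_2 with N^2 v_2 = 0 but N^1 v_2 ≠ 0; then v_{j-1} := N · v_j for j = 2, …, 2.

Pick v_2 = (1, 0, 0, 0)ᵀ.
Then v_1 = N · v_2 = (-3, -3, 0, 0)ᵀ.

Sanity check: (A − (-4)·I) v_1 = (0, 0, 0, 0)ᵀ = 0. ✓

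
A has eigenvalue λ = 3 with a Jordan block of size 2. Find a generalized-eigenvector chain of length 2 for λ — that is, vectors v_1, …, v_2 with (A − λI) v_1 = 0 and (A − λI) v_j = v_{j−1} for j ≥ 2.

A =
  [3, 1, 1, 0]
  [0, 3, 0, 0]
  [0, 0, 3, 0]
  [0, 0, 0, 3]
A Jordan chain for λ = 3 of length 2:
v_1 = (1, 0, 0, 0)ᵀ
v_2 = (0, 1, 0, 0)ᵀ

Let N = A − (3)·I. We want v_2 with N^2 v_2 = 0 but N^1 v_2 ≠ 0; then v_{j-1} := N · v_j for j = 2, …, 2.

Pick v_2 = (0, 1, 0, 0)ᵀ.
Then v_1 = N · v_2 = (1, 0, 0, 0)ᵀ.

Sanity check: (A − (3)·I) v_1 = (0, 0, 0, 0)ᵀ = 0. ✓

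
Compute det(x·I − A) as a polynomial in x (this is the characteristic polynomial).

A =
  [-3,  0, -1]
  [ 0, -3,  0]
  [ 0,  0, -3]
x^3 + 9*x^2 + 27*x + 27

Expanding det(x·I − A) (e.g. by cofactor expansion or by noting that A is similar to its Jordan form J, which has the same characteristic polynomial as A) gives
  χ_A(x) = x^3 + 9*x^2 + 27*x + 27
which factors as (x + 3)^3. The eigenvalues (with algebraic multiplicities) are λ = -3 with multiplicity 3.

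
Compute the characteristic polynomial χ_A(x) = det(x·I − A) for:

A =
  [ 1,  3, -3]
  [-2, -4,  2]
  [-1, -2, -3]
x^3 + 6*x^2 + 12*x + 8

Expanding det(x·I − A) (e.g. by cofactor expansion or by noting that A is similar to its Jordan form J, which has the same characteristic polynomial as A) gives
  χ_A(x) = x^3 + 6*x^2 + 12*x + 8
which factors as (x + 2)^3. The eigenvalues (with algebraic multiplicities) are λ = -2 with multiplicity 3.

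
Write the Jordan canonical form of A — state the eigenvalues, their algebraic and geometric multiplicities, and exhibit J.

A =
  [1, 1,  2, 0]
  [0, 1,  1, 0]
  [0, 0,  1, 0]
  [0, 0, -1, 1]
J_3(1) ⊕ J_1(1)

The characteristic polynomial is
  det(x·I − A) = x^4 - 4*x^3 + 6*x^2 - 4*x + 1 = (x - 1)^4

Eigenvalues and multiplicities (the geometric multiplicity of λ is n − rank(A − λI), which equals the number of Jordan blocks for λ):
  λ = 1: algebraic multiplicity = 4, geometric multiplicity = 2

Determining the block sizes for each eigenvalue:
  λ = 1: with am = 4 and gm = 2, the partition is not yet determined (e.g. several partitions of 4 into 2 parts exist). Let N = A − (1)·I. Computing rank(N^1) = 2, rank(N^2) = 1, rank(N^3) = 0; the number of blocks of size ≥ j is rank(N^{j−1}) − rank(N^j), giving [2, 1, 1]. So we have 1 block(s) of size 3, 1 block(s) of size 1 → block sizes [3, 1]

Assembling the blocks gives a Jordan form
J =
  [1, 1, 0, 0]
  [0, 1, 1, 0]
  [0, 0, 1, 0]
  [0, 0, 0, 1]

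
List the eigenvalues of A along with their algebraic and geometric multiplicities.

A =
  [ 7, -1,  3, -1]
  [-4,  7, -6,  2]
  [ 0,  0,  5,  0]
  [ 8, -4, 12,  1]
λ = 5: alg = 4, geom = 3

Step 1 — factor the characteristic polynomial to read off the algebraic multiplicities:
  χ_A(x) = (x - 5)^4

Step 2 — compute geometric multiplicities via the rank-nullity identity g(λ) = n − rank(A − λI):
  rank(A − (5)·I) = 1, so dim ker(A − (5)·I) = n − 1 = 3

Summary:
  λ = 5: algebraic multiplicity = 4, geometric multiplicity = 3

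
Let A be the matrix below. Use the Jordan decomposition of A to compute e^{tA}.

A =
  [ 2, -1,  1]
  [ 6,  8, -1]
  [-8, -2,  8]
e^{tA} =
  [t^2*exp(6*t) - 4*t*exp(6*t) + exp(6*t), -t*exp(6*t), -t^2*exp(6*t)/2 + t*exp(6*t)]
  [-2*t^2*exp(6*t) + 6*t*exp(6*t), 2*t*exp(6*t) + exp(6*t), t^2*exp(6*t) - t*exp(6*t)]
  [2*t^2*exp(6*t) - 8*t*exp(6*t), -2*t*exp(6*t), -t^2*exp(6*t) + 2*t*exp(6*t) + exp(6*t)]

Strategy: write A = P · J · P⁻¹ where J is a Jordan canonical form, so e^{tA} = P · e^{tJ} · P⁻¹, and e^{tJ} can be computed block-by-block.

A has Jordan form
J =
  [6, 1, 0]
  [0, 6, 1]
  [0, 0, 6]
(up to reordering of blocks).

Per-block formulas:
  For a 3×3 Jordan block J_3(6): exp(t · J_3(6)) = e^(6t)·(I + t·N + (t^2/2)·N^2), where N is the 3×3 nilpotent shift.

After assembling e^{tJ} and conjugating by P, we get:

e^{tA} =
  [t^2*exp(6*t) - 4*t*exp(6*t) + exp(6*t), -t*exp(6*t), -t^2*exp(6*t)/2 + t*exp(6*t)]
  [-2*t^2*exp(6*t) + 6*t*exp(6*t), 2*t*exp(6*t) + exp(6*t), t^2*exp(6*t) - t*exp(6*t)]
  [2*t^2*exp(6*t) - 8*t*exp(6*t), -2*t*exp(6*t), -t^2*exp(6*t) + 2*t*exp(6*t) + exp(6*t)]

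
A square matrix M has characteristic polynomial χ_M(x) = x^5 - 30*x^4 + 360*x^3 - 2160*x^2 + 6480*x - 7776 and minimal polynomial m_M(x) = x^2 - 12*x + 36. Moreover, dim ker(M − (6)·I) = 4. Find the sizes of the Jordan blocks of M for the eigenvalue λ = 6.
Block sizes for λ = 6: [2, 1, 1, 1]

Step 1 — from the characteristic polynomial, algebraic multiplicity of λ = 6 is 5. From dim ker(M − (6)·I) = 4, there are exactly 4 Jordan blocks for λ = 6.
Step 2 — from the minimal polynomial, the factor (x − 6)^2 tells us the largest block for λ = 6 has size 2.
Step 3 — with total size 5, 4 blocks, and largest block 2, the block sizes (in nonincreasing order) are [2, 1, 1, 1].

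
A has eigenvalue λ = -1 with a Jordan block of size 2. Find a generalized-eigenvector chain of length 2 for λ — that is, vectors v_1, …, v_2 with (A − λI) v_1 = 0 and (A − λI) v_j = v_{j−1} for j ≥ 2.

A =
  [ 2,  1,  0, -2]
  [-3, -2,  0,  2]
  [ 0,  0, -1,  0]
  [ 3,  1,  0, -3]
A Jordan chain for λ = -1 of length 2:
v_1 = (3, -3, 0, 3)ᵀ
v_2 = (1, 0, 0, 0)ᵀ

Let N = A − (-1)·I. We want v_2 with N^2 v_2 = 0 but N^1 v_2 ≠ 0; then v_{j-1} := N · v_j for j = 2, …, 2.

Pick v_2 = (1, 0, 0, 0)ᵀ.
Then v_1 = N · v_2 = (3, -3, 0, 3)ᵀ.

Sanity check: (A − (-1)·I) v_1 = (0, 0, 0, 0)ᵀ = 0. ✓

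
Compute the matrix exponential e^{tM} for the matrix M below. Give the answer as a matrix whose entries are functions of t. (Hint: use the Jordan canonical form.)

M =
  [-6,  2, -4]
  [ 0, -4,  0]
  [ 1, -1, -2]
e^{tM} =
  [-2*t*exp(-4*t) + exp(-4*t), 2*t*exp(-4*t), -4*t*exp(-4*t)]
  [0, exp(-4*t), 0]
  [t*exp(-4*t), -t*exp(-4*t), 2*t*exp(-4*t) + exp(-4*t)]

Strategy: write M = P · J · P⁻¹ where J is a Jordan canonical form, so e^{tM} = P · e^{tJ} · P⁻¹, and e^{tJ} can be computed block-by-block.

M has Jordan form
J =
  [-4,  1,  0]
  [ 0, -4,  0]
  [ 0,  0, -4]
(up to reordering of blocks).

Per-block formulas:
  For a 2×2 Jordan block J_2(-4): exp(t · J_2(-4)) = e^(-4t)·(I + t·N), where N is the 2×2 nilpotent shift.
  For a 1×1 block at λ = -4: exp(t · [-4]) = [e^(-4t)].

After assembling e^{tJ} and conjugating by P, we get:

e^{tM} =
  [-2*t*exp(-4*t) + exp(-4*t), 2*t*exp(-4*t), -4*t*exp(-4*t)]
  [0, exp(-4*t), 0]
  [t*exp(-4*t), -t*exp(-4*t), 2*t*exp(-4*t) + exp(-4*t)]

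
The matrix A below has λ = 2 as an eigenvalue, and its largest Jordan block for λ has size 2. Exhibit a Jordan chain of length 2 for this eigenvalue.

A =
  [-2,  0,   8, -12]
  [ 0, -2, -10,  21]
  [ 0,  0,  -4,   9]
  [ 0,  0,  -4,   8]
A Jordan chain for λ = 2 of length 2:
v_1 = (0, -6, -6, -4)ᵀ
v_2 = (2, -1, 1, 0)ᵀ

Let N = A − (2)·I. We want v_2 with N^2 v_2 = 0 but N^1 v_2 ≠ 0; then v_{j-1} := N · v_j for j = 2, …, 2.

Pick v_2 = (2, -1, 1, 0)ᵀ.
Then v_1 = N · v_2 = (0, -6, -6, -4)ᵀ.

Sanity check: (A − (2)·I) v_1 = (0, 0, 0, 0)ᵀ = 0. ✓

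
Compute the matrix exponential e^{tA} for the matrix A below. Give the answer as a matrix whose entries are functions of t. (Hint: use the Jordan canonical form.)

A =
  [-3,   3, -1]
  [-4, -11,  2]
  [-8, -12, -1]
e^{tA} =
  [2*t*exp(-5*t) + exp(-5*t), 3*t*exp(-5*t), -t*exp(-5*t)]
  [-4*t*exp(-5*t), -6*t*exp(-5*t) + exp(-5*t), 2*t*exp(-5*t)]
  [-8*t*exp(-5*t), -12*t*exp(-5*t), 4*t*exp(-5*t) + exp(-5*t)]

Strategy: write A = P · J · P⁻¹ where J is a Jordan canonical form, so e^{tA} = P · e^{tJ} · P⁻¹, and e^{tJ} can be computed block-by-block.

A has Jordan form
J =
  [-5,  1,  0]
  [ 0, -5,  0]
  [ 0,  0, -5]
(up to reordering of blocks).

Per-block formulas:
  For a 2×2 Jordan block J_2(-5): exp(t · J_2(-5)) = e^(-5t)·(I + t·N), where N is the 2×2 nilpotent shift.
  For a 1×1 block at λ = -5: exp(t · [-5]) = [e^(-5t)].

After assembling e^{tJ} and conjugating by P, we get:

e^{tA} =
  [2*t*exp(-5*t) + exp(-5*t), 3*t*exp(-5*t), -t*exp(-5*t)]
  [-4*t*exp(-5*t), -6*t*exp(-5*t) + exp(-5*t), 2*t*exp(-5*t)]
  [-8*t*exp(-5*t), -12*t*exp(-5*t), 4*t*exp(-5*t) + exp(-5*t)]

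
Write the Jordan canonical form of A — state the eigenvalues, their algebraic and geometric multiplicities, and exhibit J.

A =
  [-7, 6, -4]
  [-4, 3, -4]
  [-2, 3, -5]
J_2(-3) ⊕ J_1(-3)

The characteristic polynomial is
  det(x·I − A) = x^3 + 9*x^2 + 27*x + 27 = (x + 3)^3

Eigenvalues and multiplicities (the geometric multiplicity of λ is n − rank(A − λI), which equals the number of Jordan blocks for λ):
  λ = -3: algebraic multiplicity = 3, geometric multiplicity = 2

Determining the block sizes for each eigenvalue:
  λ = -3: 2 blocks summing to 3 forces exactly one block of size 2 and the rest size 1 → block sizes [2, 1]

Assembling the blocks gives a Jordan form
J =
  [-3,  1,  0]
  [ 0, -3,  0]
  [ 0,  0, -3]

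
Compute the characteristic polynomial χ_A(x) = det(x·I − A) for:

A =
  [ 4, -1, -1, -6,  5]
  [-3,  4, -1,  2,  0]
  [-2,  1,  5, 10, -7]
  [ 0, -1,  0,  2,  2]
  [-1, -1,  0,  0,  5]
x^5 - 20*x^4 + 160*x^3 - 640*x^2 + 1280*x - 1024

Expanding det(x·I − A) (e.g. by cofactor expansion or by noting that A is similar to its Jordan form J, which has the same characteristic polynomial as A) gives
  χ_A(x) = x^5 - 20*x^4 + 160*x^3 - 640*x^2 + 1280*x - 1024
which factors as (x - 4)^5. The eigenvalues (with algebraic multiplicities) are λ = 4 with multiplicity 5.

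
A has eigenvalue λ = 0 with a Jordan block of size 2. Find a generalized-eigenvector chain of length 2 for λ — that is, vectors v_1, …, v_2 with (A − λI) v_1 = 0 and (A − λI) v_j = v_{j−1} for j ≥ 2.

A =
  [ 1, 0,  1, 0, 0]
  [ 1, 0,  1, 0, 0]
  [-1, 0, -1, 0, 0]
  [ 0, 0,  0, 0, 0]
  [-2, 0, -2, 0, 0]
A Jordan chain for λ = 0 of length 2:
v_1 = (1, 1, -1, 0, -2)ᵀ
v_2 = (1, 0, 0, 0, 0)ᵀ

Let N = A − (0)·I. We want v_2 with N^2 v_2 = 0 but N^1 v_2 ≠ 0; then v_{j-1} := N · v_j for j = 2, …, 2.

Pick v_2 = (1, 0, 0, 0, 0)ᵀ.
Then v_1 = N · v_2 = (1, 1, -1, 0, -2)ᵀ.

Sanity check: (A − (0)·I) v_1 = (0, 0, 0, 0, 0)ᵀ = 0. ✓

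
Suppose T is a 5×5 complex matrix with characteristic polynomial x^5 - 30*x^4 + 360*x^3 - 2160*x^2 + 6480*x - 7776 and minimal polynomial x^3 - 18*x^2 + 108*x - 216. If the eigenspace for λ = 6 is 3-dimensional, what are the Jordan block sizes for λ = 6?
Block sizes for λ = 6: [3, 1, 1]

Step 1 — from the characteristic polynomial, algebraic multiplicity of λ = 6 is 5. From dim ker(T − (6)·I) = 3, there are exactly 3 Jordan blocks for λ = 6.
Step 2 — from the minimal polynomial, the factor (x − 6)^3 tells us the largest block for λ = 6 has size 3.
Step 3 — with total size 5, 3 blocks, and largest block 3, the block sizes (in nonincreasing order) are [3, 1, 1].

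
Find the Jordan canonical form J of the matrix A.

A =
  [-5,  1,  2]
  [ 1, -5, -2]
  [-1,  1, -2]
J_2(-4) ⊕ J_1(-4)

The characteristic polynomial is
  det(x·I − A) = x^3 + 12*x^2 + 48*x + 64 = (x + 4)^3

Eigenvalues and multiplicities (the geometric multiplicity of λ is n − rank(A − λI), which equals the number of Jordan blocks for λ):
  λ = -4: algebraic multiplicity = 3, geometric multiplicity = 2

Determining the block sizes for each eigenvalue:
  λ = -4: 2 blocks summing to 3 forces exactly one block of size 2 and the rest size 1 → block sizes [2, 1]

Assembling the blocks gives a Jordan form
J =
  [-4,  1,  0]
  [ 0, -4,  0]
  [ 0,  0, -4]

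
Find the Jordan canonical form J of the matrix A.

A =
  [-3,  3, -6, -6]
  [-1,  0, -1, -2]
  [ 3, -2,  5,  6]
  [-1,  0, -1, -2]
J_3(0) ⊕ J_1(0)

The characteristic polynomial is
  det(x·I − A) = x^4

Eigenvalues and multiplicities (the geometric multiplicity of λ is n − rank(A − λI), which equals the number of Jordan blocks for λ):
  λ = 0: algebraic multiplicity = 4, geometric multiplicity = 2

Determining the block sizes for each eigenvalue:
  λ = 0: with am = 4 and gm = 2, the partition is not yet determined (e.g. several partitions of 4 into 2 parts exist). Let N = A − (0)·I. Computing rank(N^1) = 2, rank(N^2) = 1, rank(N^3) = 0; the number of blocks of size ≥ j is rank(N^{j−1}) − rank(N^j), giving [2, 1, 1]. So we have 1 block(s) of size 3, 1 block(s) of size 1 → block sizes [3, 1]

Assembling the blocks gives a Jordan form
J =
  [0, 1, 0, 0]
  [0, 0, 1, 0]
  [0, 0, 0, 0]
  [0, 0, 0, 0]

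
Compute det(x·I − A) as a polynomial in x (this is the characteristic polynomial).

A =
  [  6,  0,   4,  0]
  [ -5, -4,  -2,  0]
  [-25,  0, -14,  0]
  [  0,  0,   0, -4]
x^4 + 16*x^3 + 96*x^2 + 256*x + 256

Expanding det(x·I − A) (e.g. by cofactor expansion or by noting that A is similar to its Jordan form J, which has the same characteristic polynomial as A) gives
  χ_A(x) = x^4 + 16*x^3 + 96*x^2 + 256*x + 256
which factors as (x + 4)^4. The eigenvalues (with algebraic multiplicities) are λ = -4 with multiplicity 4.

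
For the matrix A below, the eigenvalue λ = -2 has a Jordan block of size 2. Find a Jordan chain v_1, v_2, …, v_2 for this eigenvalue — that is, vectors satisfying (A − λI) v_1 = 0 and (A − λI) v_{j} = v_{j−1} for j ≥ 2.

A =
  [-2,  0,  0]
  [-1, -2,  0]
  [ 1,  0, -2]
A Jordan chain for λ = -2 of length 2:
v_1 = (0, -1, 1)ᵀ
v_2 = (1, 0, 0)ᵀ

Let N = A − (-2)·I. We want v_2 with N^2 v_2 = 0 but N^1 v_2 ≠ 0; then v_{j-1} := N · v_j for j = 2, …, 2.

Pick v_2 = (1, 0, 0)ᵀ.
Then v_1 = N · v_2 = (0, -1, 1)ᵀ.

Sanity check: (A − (-2)·I) v_1 = (0, 0, 0)ᵀ = 0. ✓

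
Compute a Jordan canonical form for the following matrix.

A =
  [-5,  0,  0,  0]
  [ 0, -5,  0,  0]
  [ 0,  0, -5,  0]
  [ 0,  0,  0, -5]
J_1(-5) ⊕ J_1(-5) ⊕ J_1(-5) ⊕ J_1(-5)

The characteristic polynomial is
  det(x·I − A) = x^4 + 20*x^3 + 150*x^2 + 500*x + 625 = (x + 5)^4

Eigenvalues and multiplicities (the geometric multiplicity of λ is n − rank(A − λI), which equals the number of Jordan blocks for λ):
  λ = -5: algebraic multiplicity = 4, geometric multiplicity = 4

Determining the block sizes for each eigenvalue:
  λ = -5: gm = am = 4, so every block has size 1 → block sizes [1, 1, 1, 1]

Assembling the blocks gives a Jordan form
J =
  [-5,  0,  0,  0]
  [ 0, -5,  0,  0]
  [ 0,  0, -5,  0]
  [ 0,  0,  0, -5]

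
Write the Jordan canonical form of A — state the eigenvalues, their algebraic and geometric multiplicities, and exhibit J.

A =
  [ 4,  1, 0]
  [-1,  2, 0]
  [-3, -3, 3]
J_2(3) ⊕ J_1(3)

The characteristic polynomial is
  det(x·I − A) = x^3 - 9*x^2 + 27*x - 27 = (x - 3)^3

Eigenvalues and multiplicities (the geometric multiplicity of λ is n − rank(A − λI), which equals the number of Jordan blocks for λ):
  λ = 3: algebraic multiplicity = 3, geometric multiplicity = 2

Determining the block sizes for each eigenvalue:
  λ = 3: 2 blocks summing to 3 forces exactly one block of size 2 and the rest size 1 → block sizes [2, 1]

Assembling the blocks gives a Jordan form
J =
  [3, 1, 0]
  [0, 3, 0]
  [0, 0, 3]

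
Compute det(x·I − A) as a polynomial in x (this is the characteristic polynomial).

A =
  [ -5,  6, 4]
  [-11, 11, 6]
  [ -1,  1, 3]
x^3 - 9*x^2 + 27*x - 27

Expanding det(x·I − A) (e.g. by cofactor expansion or by noting that A is similar to its Jordan form J, which has the same characteristic polynomial as A) gives
  χ_A(x) = x^3 - 9*x^2 + 27*x - 27
which factors as (x - 3)^3. The eigenvalues (with algebraic multiplicities) are λ = 3 with multiplicity 3.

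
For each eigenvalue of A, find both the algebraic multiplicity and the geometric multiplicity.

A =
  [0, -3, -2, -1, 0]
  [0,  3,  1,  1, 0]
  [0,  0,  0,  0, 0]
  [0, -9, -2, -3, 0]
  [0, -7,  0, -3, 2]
λ = 0: alg = 4, geom = 2; λ = 2: alg = 1, geom = 1

Step 1 — factor the characteristic polynomial to read off the algebraic multiplicities:
  χ_A(x) = x^4*(x - 2)

Step 2 — compute geometric multiplicities via the rank-nullity identity g(λ) = n − rank(A − λI):
  rank(A − (0)·I) = 3, so dim ker(A − (0)·I) = n − 3 = 2
  rank(A − (2)·I) = 4, so dim ker(A − (2)·I) = n − 4 = 1

Summary:
  λ = 0: algebraic multiplicity = 4, geometric multiplicity = 2
  λ = 2: algebraic multiplicity = 1, geometric multiplicity = 1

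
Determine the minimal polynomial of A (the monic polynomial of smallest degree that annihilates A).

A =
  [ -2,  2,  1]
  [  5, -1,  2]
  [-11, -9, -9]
x^3 + 12*x^2 + 48*x + 64

The characteristic polynomial is χ_A(x) = (x + 4)^3, so the eigenvalues are known. The minimal polynomial is
  m_A(x) = Π_λ (x − λ)^{k_λ}
where k_λ is the size of the *largest* Jordan block for λ (equivalently, the smallest k with (A − λI)^k v = 0 for every generalised eigenvector v of λ).

  λ = -4: largest Jordan block has size 3, contributing (x + 4)^3

So m_A(x) = (x + 4)^3 = x^3 + 12*x^2 + 48*x + 64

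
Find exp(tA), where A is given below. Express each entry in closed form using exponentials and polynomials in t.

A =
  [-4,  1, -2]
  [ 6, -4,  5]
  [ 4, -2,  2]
e^{tA} =
  [t^2*exp(-2*t) - 2*t*exp(-2*t) + exp(-2*t), t*exp(-2*t), t^2*exp(-2*t)/2 - 2*t*exp(-2*t)]
  [-2*t^2*exp(-2*t) + 6*t*exp(-2*t), -2*t*exp(-2*t) + exp(-2*t), -t^2*exp(-2*t) + 5*t*exp(-2*t)]
  [-2*t^2*exp(-2*t) + 4*t*exp(-2*t), -2*t*exp(-2*t), -t^2*exp(-2*t) + 4*t*exp(-2*t) + exp(-2*t)]

Strategy: write A = P · J · P⁻¹ where J is a Jordan canonical form, so e^{tA} = P · e^{tJ} · P⁻¹, and e^{tJ} can be computed block-by-block.

A has Jordan form
J =
  [-2,  1,  0]
  [ 0, -2,  1]
  [ 0,  0, -2]
(up to reordering of blocks).

Per-block formulas:
  For a 3×3 Jordan block J_3(-2): exp(t · J_3(-2)) = e^(-2t)·(I + t·N + (t^2/2)·N^2), where N is the 3×3 nilpotent shift.

After assembling e^{tJ} and conjugating by P, we get:

e^{tA} =
  [t^2*exp(-2*t) - 2*t*exp(-2*t) + exp(-2*t), t*exp(-2*t), t^2*exp(-2*t)/2 - 2*t*exp(-2*t)]
  [-2*t^2*exp(-2*t) + 6*t*exp(-2*t), -2*t*exp(-2*t) + exp(-2*t), -t^2*exp(-2*t) + 5*t*exp(-2*t)]
  [-2*t^2*exp(-2*t) + 4*t*exp(-2*t), -2*t*exp(-2*t), -t^2*exp(-2*t) + 4*t*exp(-2*t) + exp(-2*t)]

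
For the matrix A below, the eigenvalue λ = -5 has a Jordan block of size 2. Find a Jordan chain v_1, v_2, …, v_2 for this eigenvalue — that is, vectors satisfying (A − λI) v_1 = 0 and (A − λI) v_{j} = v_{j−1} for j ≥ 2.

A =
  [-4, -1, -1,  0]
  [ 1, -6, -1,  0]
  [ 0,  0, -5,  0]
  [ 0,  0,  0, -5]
A Jordan chain for λ = -5 of length 2:
v_1 = (1, 1, 0, 0)ᵀ
v_2 = (1, 0, 0, 0)ᵀ

Let N = A − (-5)·I. We want v_2 with N^2 v_2 = 0 but N^1 v_2 ≠ 0; then v_{j-1} := N · v_j for j = 2, …, 2.

Pick v_2 = (1, 0, 0, 0)ᵀ.
Then v_1 = N · v_2 = (1, 1, 0, 0)ᵀ.

Sanity check: (A − (-5)·I) v_1 = (0, 0, 0, 0)ᵀ = 0. ✓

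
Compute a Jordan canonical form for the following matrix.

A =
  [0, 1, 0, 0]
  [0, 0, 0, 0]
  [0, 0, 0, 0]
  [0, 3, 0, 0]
J_2(0) ⊕ J_1(0) ⊕ J_1(0)

The characteristic polynomial is
  det(x·I − A) = x^4

Eigenvalues and multiplicities (the geometric multiplicity of λ is n − rank(A − λI), which equals the number of Jordan blocks for λ):
  λ = 0: algebraic multiplicity = 4, geometric multiplicity = 3

Determining the block sizes for each eigenvalue:
  λ = 0: 3 blocks summing to 4 forces exactly one block of size 2 and the rest size 1 → block sizes [2, 1, 1]

Assembling the blocks gives a Jordan form
J =
  [0, 1, 0, 0]
  [0, 0, 0, 0]
  [0, 0, 0, 0]
  [0, 0, 0, 0]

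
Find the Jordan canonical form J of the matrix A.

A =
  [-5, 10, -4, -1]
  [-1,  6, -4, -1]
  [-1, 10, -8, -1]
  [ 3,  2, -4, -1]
J_1(-4) ⊕ J_1(-4) ⊕ J_2(0)

The characteristic polynomial is
  det(x·I − A) = x^4 + 8*x^3 + 16*x^2 = x^2*(x + 4)^2

Eigenvalues and multiplicities (the geometric multiplicity of λ is n − rank(A − λI), which equals the number of Jordan blocks for λ):
  λ = -4: algebraic multiplicity = 2, geometric multiplicity = 2
  λ = 0: algebraic multiplicity = 2, geometric multiplicity = 1

Determining the block sizes for each eigenvalue:
  λ = -4: gm = am = 2, so every block has size 1 → block sizes [1, 1]
  λ = 0: one block (gm = 1), so the single block has size am = 2 → block sizes [2]

Assembling the blocks gives a Jordan form
J =
  [-4,  0, 0, 0]
  [ 0, -4, 0, 0]
  [ 0,  0, 0, 1]
  [ 0,  0, 0, 0]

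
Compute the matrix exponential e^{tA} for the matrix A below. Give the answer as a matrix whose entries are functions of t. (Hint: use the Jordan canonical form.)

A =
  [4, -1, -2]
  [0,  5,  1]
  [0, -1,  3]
e^{tA} =
  [exp(4*t), t^2*exp(4*t)/2 - t*exp(4*t), t^2*exp(4*t)/2 - 2*t*exp(4*t)]
  [0, t*exp(4*t) + exp(4*t), t*exp(4*t)]
  [0, -t*exp(4*t), -t*exp(4*t) + exp(4*t)]

Strategy: write A = P · J · P⁻¹ where J is a Jordan canonical form, so e^{tA} = P · e^{tJ} · P⁻¹, and e^{tJ} can be computed block-by-block.

A has Jordan form
J =
  [4, 1, 0]
  [0, 4, 1]
  [0, 0, 4]
(up to reordering of blocks).

Per-block formulas:
  For a 3×3 Jordan block J_3(4): exp(t · J_3(4)) = e^(4t)·(I + t·N + (t^2/2)·N^2), where N is the 3×3 nilpotent shift.

After assembling e^{tJ} and conjugating by P, we get:

e^{tA} =
  [exp(4*t), t^2*exp(4*t)/2 - t*exp(4*t), t^2*exp(4*t)/2 - 2*t*exp(4*t)]
  [0, t*exp(4*t) + exp(4*t), t*exp(4*t)]
  [0, -t*exp(4*t), -t*exp(4*t) + exp(4*t)]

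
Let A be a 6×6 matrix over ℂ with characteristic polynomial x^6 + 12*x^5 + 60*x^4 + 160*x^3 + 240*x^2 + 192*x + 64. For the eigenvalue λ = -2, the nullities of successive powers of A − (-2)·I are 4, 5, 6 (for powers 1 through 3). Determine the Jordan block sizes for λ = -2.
Block sizes for λ = -2: [3, 1, 1, 1]

From the dimensions of kernels of powers, the number of Jordan blocks of size at least j is d_j − d_{j−1} where d_j = dim ker(N^j) (with d_0 = 0). Computing the differences gives [4, 1, 1].
The number of blocks of size exactly k is (#blocks of size ≥ k) − (#blocks of size ≥ k + 1), so the partition is: 3 block(s) of size 1, 1 block(s) of size 3.
In nonincreasing order the block sizes are [3, 1, 1, 1].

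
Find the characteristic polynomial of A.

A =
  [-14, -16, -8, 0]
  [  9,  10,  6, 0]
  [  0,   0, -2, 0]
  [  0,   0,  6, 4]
x^4 + 2*x^3 - 12*x^2 - 40*x - 32

Expanding det(x·I − A) (e.g. by cofactor expansion or by noting that A is similar to its Jordan form J, which has the same characteristic polynomial as A) gives
  χ_A(x) = x^4 + 2*x^3 - 12*x^2 - 40*x - 32
which factors as (x - 4)*(x + 2)^3. The eigenvalues (with algebraic multiplicities) are λ = -2 with multiplicity 3, λ = 4 with multiplicity 1.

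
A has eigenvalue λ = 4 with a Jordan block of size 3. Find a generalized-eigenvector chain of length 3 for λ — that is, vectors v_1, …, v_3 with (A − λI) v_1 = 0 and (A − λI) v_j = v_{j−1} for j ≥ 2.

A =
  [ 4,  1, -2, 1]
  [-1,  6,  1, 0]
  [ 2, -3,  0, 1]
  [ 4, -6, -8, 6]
A Jordan chain for λ = 4 of length 3:
v_1 = (-1, 0, -1, -2)ᵀ
v_2 = (0, -1, 2, 4)ᵀ
v_3 = (1, 0, 0, 0)ᵀ

Let N = A − (4)·I. We want v_3 with N^3 v_3 = 0 but N^2 v_3 ≠ 0; then v_{j-1} := N · v_j for j = 3, …, 2.

Pick v_3 = (1, 0, 0, 0)ᵀ.
Then v_2 = N · v_3 = (0, -1, 2, 4)ᵀ.
Then v_1 = N · v_2 = (-1, 0, -1, -2)ᵀ.

Sanity check: (A − (4)·I) v_1 = (0, 0, 0, 0)ᵀ = 0. ✓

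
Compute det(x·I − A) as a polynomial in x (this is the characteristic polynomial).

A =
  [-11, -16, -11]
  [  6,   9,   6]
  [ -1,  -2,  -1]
x^3 + 3*x^2

Expanding det(x·I − A) (e.g. by cofactor expansion or by noting that A is similar to its Jordan form J, which has the same characteristic polynomial as A) gives
  χ_A(x) = x^3 + 3*x^2
which factors as x^2*(x + 3). The eigenvalues (with algebraic multiplicities) are λ = -3 with multiplicity 1, λ = 0 with multiplicity 2.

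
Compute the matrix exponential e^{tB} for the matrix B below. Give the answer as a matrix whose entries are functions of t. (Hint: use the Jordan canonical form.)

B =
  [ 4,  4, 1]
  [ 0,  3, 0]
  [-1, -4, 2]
e^{tB} =
  [t*exp(3*t) + exp(3*t), 4*t*exp(3*t), t*exp(3*t)]
  [0, exp(3*t), 0]
  [-t*exp(3*t), -4*t*exp(3*t), -t*exp(3*t) + exp(3*t)]

Strategy: write B = P · J · P⁻¹ where J is a Jordan canonical form, so e^{tB} = P · e^{tJ} · P⁻¹, and e^{tJ} can be computed block-by-block.

B has Jordan form
J =
  [3, 1, 0]
  [0, 3, 0]
  [0, 0, 3]
(up to reordering of blocks).

Per-block formulas:
  For a 2×2 Jordan block J_2(3): exp(t · J_2(3)) = e^(3t)·(I + t·N), where N is the 2×2 nilpotent shift.
  For a 1×1 block at λ = 3: exp(t · [3]) = [e^(3t)].

After assembling e^{tJ} and conjugating by P, we get:

e^{tB} =
  [t*exp(3*t) + exp(3*t), 4*t*exp(3*t), t*exp(3*t)]
  [0, exp(3*t), 0]
  [-t*exp(3*t), -4*t*exp(3*t), -t*exp(3*t) + exp(3*t)]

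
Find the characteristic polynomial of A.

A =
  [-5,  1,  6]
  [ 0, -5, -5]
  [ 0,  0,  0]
x^3 + 10*x^2 + 25*x

Expanding det(x·I − A) (e.g. by cofactor expansion or by noting that A is similar to its Jordan form J, which has the same characteristic polynomial as A) gives
  χ_A(x) = x^3 + 10*x^2 + 25*x
which factors as x*(x + 5)^2. The eigenvalues (with algebraic multiplicities) are λ = -5 with multiplicity 2, λ = 0 with multiplicity 1.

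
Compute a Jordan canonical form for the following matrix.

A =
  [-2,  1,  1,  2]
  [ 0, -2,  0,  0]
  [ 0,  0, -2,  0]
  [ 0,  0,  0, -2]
J_2(-2) ⊕ J_1(-2) ⊕ J_1(-2)

The characteristic polynomial is
  det(x·I − A) = x^4 + 8*x^3 + 24*x^2 + 32*x + 16 = (x + 2)^4

Eigenvalues and multiplicities (the geometric multiplicity of λ is n − rank(A − λI), which equals the number of Jordan blocks for λ):
  λ = -2: algebraic multiplicity = 4, geometric multiplicity = 3

Determining the block sizes for each eigenvalue:
  λ = -2: 3 blocks summing to 4 forces exactly one block of size 2 and the rest size 1 → block sizes [2, 1, 1]

Assembling the blocks gives a Jordan form
J =
  [-2,  1,  0,  0]
  [ 0, -2,  0,  0]
  [ 0,  0, -2,  0]
  [ 0,  0,  0, -2]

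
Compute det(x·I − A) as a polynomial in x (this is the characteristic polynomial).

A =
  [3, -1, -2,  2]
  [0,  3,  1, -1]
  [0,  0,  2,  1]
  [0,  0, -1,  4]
x^4 - 12*x^3 + 54*x^2 - 108*x + 81

Expanding det(x·I − A) (e.g. by cofactor expansion or by noting that A is similar to its Jordan form J, which has the same characteristic polynomial as A) gives
  χ_A(x) = x^4 - 12*x^3 + 54*x^2 - 108*x + 81
which factors as (x - 3)^4. The eigenvalues (with algebraic multiplicities) are λ = 3 with multiplicity 4.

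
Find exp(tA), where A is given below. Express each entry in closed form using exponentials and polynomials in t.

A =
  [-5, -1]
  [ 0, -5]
e^{tA} =
  [exp(-5*t), -t*exp(-5*t)]
  [0, exp(-5*t)]

Strategy: write A = P · J · P⁻¹ where J is a Jordan canonical form, so e^{tA} = P · e^{tJ} · P⁻¹, and e^{tJ} can be computed block-by-block.

A has Jordan form
J =
  [-5,  1]
  [ 0, -5]
(up to reordering of blocks).

Per-block formulas:
  For a 2×2 Jordan block J_2(-5): exp(t · J_2(-5)) = e^(-5t)·(I + t·N), where N is the 2×2 nilpotent shift.

After assembling e^{tJ} and conjugating by P, we get:

e^{tA} =
  [exp(-5*t), -t*exp(-5*t)]
  [0, exp(-5*t)]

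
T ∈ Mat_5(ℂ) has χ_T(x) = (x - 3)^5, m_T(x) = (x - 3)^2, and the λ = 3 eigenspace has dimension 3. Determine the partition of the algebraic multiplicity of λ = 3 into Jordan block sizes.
Block sizes for λ = 3: [2, 2, 1]

Step 1 — from the characteristic polynomial, algebraic multiplicity of λ = 3 is 5. From dim ker(T − (3)·I) = 3, there are exactly 3 Jordan blocks for λ = 3.
Step 2 — from the minimal polynomial, the factor (x − 3)^2 tells us the largest block for λ = 3 has size 2.
Step 3 — with total size 5, 3 blocks, and largest block 2, the block sizes (in nonincreasing order) are [2, 2, 1].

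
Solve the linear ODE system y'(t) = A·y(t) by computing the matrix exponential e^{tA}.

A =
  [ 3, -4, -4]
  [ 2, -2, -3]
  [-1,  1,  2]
e^{tA} =
  [2*t*exp(t) + exp(t), -4*t*exp(t), -4*t*exp(t)]
  [t^2*exp(t)/2 + 2*t*exp(t), -t^2*exp(t) - 3*t*exp(t) + exp(t), -t^2*exp(t) - 3*t*exp(t)]
  [-t^2*exp(t)/2 - t*exp(t), t^2*exp(t) + t*exp(t), t^2*exp(t) + t*exp(t) + exp(t)]

Strategy: write A = P · J · P⁻¹ where J is a Jordan canonical form, so e^{tA} = P · e^{tJ} · P⁻¹, and e^{tJ} can be computed block-by-block.

A has Jordan form
J =
  [1, 1, 0]
  [0, 1, 1]
  [0, 0, 1]
(up to reordering of blocks).

Per-block formulas:
  For a 3×3 Jordan block J_3(1): exp(t · J_3(1)) = e^(1t)·(I + t·N + (t^2/2)·N^2), where N is the 3×3 nilpotent shift.

After assembling e^{tJ} and conjugating by P, we get:

e^{tA} =
  [2*t*exp(t) + exp(t), -4*t*exp(t), -4*t*exp(t)]
  [t^2*exp(t)/2 + 2*t*exp(t), -t^2*exp(t) - 3*t*exp(t) + exp(t), -t^2*exp(t) - 3*t*exp(t)]
  [-t^2*exp(t)/2 - t*exp(t), t^2*exp(t) + t*exp(t), t^2*exp(t) + t*exp(t) + exp(t)]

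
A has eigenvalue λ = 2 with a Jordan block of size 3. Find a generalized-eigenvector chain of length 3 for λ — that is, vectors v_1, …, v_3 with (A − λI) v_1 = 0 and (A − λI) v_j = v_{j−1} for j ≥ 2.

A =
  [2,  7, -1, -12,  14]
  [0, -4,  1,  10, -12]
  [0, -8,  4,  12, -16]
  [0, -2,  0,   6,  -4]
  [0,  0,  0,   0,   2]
A Jordan chain for λ = 2 of length 3:
v_1 = (-10, 8, 8, 4, 0)ᵀ
v_2 = (7, -6, -8, -2, 0)ᵀ
v_3 = (0, 1, 0, 0, 0)ᵀ

Let N = A − (2)·I. We want v_3 with N^3 v_3 = 0 but N^2 v_3 ≠ 0; then v_{j-1} := N · v_j for j = 3, …, 2.

Pick v_3 = (0, 1, 0, 0, 0)ᵀ.
Then v_2 = N · v_3 = (7, -6, -8, -2, 0)ᵀ.
Then v_1 = N · v_2 = (-10, 8, 8, 4, 0)ᵀ.

Sanity check: (A − (2)·I) v_1 = (0, 0, 0, 0, 0)ᵀ = 0. ✓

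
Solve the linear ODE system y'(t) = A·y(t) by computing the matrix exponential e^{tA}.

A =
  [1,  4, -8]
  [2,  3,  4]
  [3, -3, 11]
e^{tA} =
  [-4*t*exp(5*t) + exp(5*t), 4*t*exp(5*t), -8*t*exp(5*t)]
  [2*t*exp(5*t), -2*t*exp(5*t) + exp(5*t), 4*t*exp(5*t)]
  [3*t*exp(5*t), -3*t*exp(5*t), 6*t*exp(5*t) + exp(5*t)]

Strategy: write A = P · J · P⁻¹ where J is a Jordan canonical form, so e^{tA} = P · e^{tJ} · P⁻¹, and e^{tJ} can be computed block-by-block.

A has Jordan form
J =
  [5, 1, 0]
  [0, 5, 0]
  [0, 0, 5]
(up to reordering of blocks).

Per-block formulas:
  For a 2×2 Jordan block J_2(5): exp(t · J_2(5)) = e^(5t)·(I + t·N), where N is the 2×2 nilpotent shift.
  For a 1×1 block at λ = 5: exp(t · [5]) = [e^(5t)].

After assembling e^{tJ} and conjugating by P, we get:

e^{tA} =
  [-4*t*exp(5*t) + exp(5*t), 4*t*exp(5*t), -8*t*exp(5*t)]
  [2*t*exp(5*t), -2*t*exp(5*t) + exp(5*t), 4*t*exp(5*t)]
  [3*t*exp(5*t), -3*t*exp(5*t), 6*t*exp(5*t) + exp(5*t)]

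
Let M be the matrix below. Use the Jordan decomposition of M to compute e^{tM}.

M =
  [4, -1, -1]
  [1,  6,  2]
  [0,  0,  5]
e^{tM} =
  [-t*exp(5*t) + exp(5*t), -t*exp(5*t), -t^2*exp(5*t)/2 - t*exp(5*t)]
  [t*exp(5*t), t*exp(5*t) + exp(5*t), t^2*exp(5*t)/2 + 2*t*exp(5*t)]
  [0, 0, exp(5*t)]

Strategy: write M = P · J · P⁻¹ where J is a Jordan canonical form, so e^{tM} = P · e^{tJ} · P⁻¹, and e^{tJ} can be computed block-by-block.

M has Jordan form
J =
  [5, 1, 0]
  [0, 5, 1]
  [0, 0, 5]
(up to reordering of blocks).

Per-block formulas:
  For a 3×3 Jordan block J_3(5): exp(t · J_3(5)) = e^(5t)·(I + t·N + (t^2/2)·N^2), where N is the 3×3 nilpotent shift.

After assembling e^{tJ} and conjugating by P, we get:

e^{tM} =
  [-t*exp(5*t) + exp(5*t), -t*exp(5*t), -t^2*exp(5*t)/2 - t*exp(5*t)]
  [t*exp(5*t), t*exp(5*t) + exp(5*t), t^2*exp(5*t)/2 + 2*t*exp(5*t)]
  [0, 0, exp(5*t)]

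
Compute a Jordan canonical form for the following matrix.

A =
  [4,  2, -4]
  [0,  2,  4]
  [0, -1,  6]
J_2(4) ⊕ J_1(4)

The characteristic polynomial is
  det(x·I − A) = x^3 - 12*x^2 + 48*x - 64 = (x - 4)^3

Eigenvalues and multiplicities (the geometric multiplicity of λ is n − rank(A − λI), which equals the number of Jordan blocks for λ):
  λ = 4: algebraic multiplicity = 3, geometric multiplicity = 2

Determining the block sizes for each eigenvalue:
  λ = 4: 2 blocks summing to 3 forces exactly one block of size 2 and the rest size 1 → block sizes [2, 1]

Assembling the blocks gives a Jordan form
J =
  [4, 1, 0]
  [0, 4, 0]
  [0, 0, 4]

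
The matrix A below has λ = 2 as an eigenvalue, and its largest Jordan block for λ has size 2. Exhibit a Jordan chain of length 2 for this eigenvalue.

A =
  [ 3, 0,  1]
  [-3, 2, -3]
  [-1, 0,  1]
A Jordan chain for λ = 2 of length 2:
v_1 = (1, -3, -1)ᵀ
v_2 = (1, 0, 0)ᵀ

Let N = A − (2)·I. We want v_2 with N^2 v_2 = 0 but N^1 v_2 ≠ 0; then v_{j-1} := N · v_j for j = 2, …, 2.

Pick v_2 = (1, 0, 0)ᵀ.
Then v_1 = N · v_2 = (1, -3, -1)ᵀ.

Sanity check: (A − (2)·I) v_1 = (0, 0, 0)ᵀ = 0. ✓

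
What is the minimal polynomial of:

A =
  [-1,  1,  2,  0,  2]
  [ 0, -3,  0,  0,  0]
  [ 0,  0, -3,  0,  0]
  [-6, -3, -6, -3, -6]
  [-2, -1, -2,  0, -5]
x^2 + 6*x + 9

The characteristic polynomial is χ_A(x) = (x + 3)^5, so the eigenvalues are known. The minimal polynomial is
  m_A(x) = Π_λ (x − λ)^{k_λ}
where k_λ is the size of the *largest* Jordan block for λ (equivalently, the smallest k with (A − λI)^k v = 0 for every generalised eigenvector v of λ).

  λ = -3: largest Jordan block has size 2, contributing (x + 3)^2

So m_A(x) = (x + 3)^2 = x^2 + 6*x + 9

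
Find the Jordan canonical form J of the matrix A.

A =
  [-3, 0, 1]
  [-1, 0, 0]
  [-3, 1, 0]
J_3(-1)

The characteristic polynomial is
  det(x·I − A) = x^3 + 3*x^2 + 3*x + 1 = (x + 1)^3

Eigenvalues and multiplicities (the geometric multiplicity of λ is n − rank(A − λI), which equals the number of Jordan blocks for λ):
  λ = -1: algebraic multiplicity = 3, geometric multiplicity = 1

Determining the block sizes for each eigenvalue:
  λ = -1: one block (gm = 1), so the single block has size am = 3 → block sizes [3]

Assembling the blocks gives a Jordan form
J =
  [-1,  1,  0]
  [ 0, -1,  1]
  [ 0,  0, -1]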